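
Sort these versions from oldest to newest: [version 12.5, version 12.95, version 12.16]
[version 12.5, version 12.16, version 12.95]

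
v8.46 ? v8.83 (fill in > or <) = <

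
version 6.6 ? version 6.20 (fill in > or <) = <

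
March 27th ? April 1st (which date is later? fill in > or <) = <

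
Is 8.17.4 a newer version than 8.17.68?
No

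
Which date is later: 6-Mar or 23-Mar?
23-Mar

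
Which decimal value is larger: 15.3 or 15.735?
15.735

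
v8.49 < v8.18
False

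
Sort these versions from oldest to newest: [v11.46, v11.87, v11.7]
[v11.7, v11.46, v11.87]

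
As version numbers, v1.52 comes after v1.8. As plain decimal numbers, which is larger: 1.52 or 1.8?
1.8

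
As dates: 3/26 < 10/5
True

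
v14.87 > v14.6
True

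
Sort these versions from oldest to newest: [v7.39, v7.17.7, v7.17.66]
[v7.17.7, v7.17.66, v7.39]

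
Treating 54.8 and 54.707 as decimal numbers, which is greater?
54.8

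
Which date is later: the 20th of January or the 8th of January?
the 20th of January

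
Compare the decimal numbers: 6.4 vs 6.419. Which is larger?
6.419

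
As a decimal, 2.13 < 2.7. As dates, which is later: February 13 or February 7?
February 13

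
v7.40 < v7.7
False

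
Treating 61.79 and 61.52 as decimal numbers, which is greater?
61.79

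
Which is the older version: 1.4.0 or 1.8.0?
1.4.0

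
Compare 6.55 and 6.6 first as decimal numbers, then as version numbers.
As decimals: 6.55 < 6.6. As versions: v6.55 > v6.6 (minor version 55 > 6).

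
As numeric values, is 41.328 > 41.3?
True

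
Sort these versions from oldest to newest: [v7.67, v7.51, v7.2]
[v7.2, v7.51, v7.67]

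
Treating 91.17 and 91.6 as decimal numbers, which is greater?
91.6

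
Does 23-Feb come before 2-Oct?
Yes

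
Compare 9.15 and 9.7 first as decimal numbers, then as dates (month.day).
As decimals: 9.15 < 9.7. As dates: 9/15 is later than 9/7 (day 15 > day 7).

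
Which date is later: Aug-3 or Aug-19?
Aug-19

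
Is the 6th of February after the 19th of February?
No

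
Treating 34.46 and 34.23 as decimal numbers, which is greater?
34.46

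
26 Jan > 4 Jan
True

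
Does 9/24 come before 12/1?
Yes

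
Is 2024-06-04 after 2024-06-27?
No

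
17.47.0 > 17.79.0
False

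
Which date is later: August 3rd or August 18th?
August 18th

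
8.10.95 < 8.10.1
False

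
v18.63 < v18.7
False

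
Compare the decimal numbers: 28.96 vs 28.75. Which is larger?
28.96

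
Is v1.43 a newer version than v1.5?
Yes. Version numbers are compared segment by segment as integers, not as decimals: minor version 43 > 5, so v1.43 > v1.5 (even though the decimal 1.43 < 1.5).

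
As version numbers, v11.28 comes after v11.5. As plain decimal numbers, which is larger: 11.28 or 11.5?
11.5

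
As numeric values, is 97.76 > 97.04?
True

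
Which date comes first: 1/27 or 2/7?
1/27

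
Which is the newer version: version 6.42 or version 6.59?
version 6.59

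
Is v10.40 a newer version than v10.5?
Yes. Version numbers are compared segment by segment as integers, not as decimals: minor version 40 > 5, so v10.40 > v10.5 (even though the decimal 10.40 < 10.5).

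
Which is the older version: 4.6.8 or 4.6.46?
4.6.8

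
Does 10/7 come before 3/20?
No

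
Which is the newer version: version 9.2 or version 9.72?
version 9.72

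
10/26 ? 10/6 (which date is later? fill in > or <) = >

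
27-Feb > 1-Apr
False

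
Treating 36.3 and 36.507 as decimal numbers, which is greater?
36.507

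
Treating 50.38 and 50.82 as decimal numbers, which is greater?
50.82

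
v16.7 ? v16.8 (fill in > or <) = <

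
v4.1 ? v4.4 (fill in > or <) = <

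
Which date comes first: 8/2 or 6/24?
6/24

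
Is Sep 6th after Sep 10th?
No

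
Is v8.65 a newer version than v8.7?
Yes. Version numbers are compared segment by segment as integers, not as decimals: minor version 65 > 7, so v8.65 > v8.7 (even though the decimal 8.65 < 8.7).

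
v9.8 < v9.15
True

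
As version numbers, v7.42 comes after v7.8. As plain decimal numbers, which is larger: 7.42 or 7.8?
7.8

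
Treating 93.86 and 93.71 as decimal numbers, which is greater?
93.86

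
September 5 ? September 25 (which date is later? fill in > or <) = <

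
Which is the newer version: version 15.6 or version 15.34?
version 15.34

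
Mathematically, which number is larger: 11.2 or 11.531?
11.531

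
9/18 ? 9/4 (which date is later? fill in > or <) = >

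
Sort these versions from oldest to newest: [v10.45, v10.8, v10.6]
[v10.6, v10.8, v10.45]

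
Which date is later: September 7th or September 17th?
September 17th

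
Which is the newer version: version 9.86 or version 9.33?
version 9.86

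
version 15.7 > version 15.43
False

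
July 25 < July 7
False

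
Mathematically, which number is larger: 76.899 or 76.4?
76.899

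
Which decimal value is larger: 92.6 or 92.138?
92.6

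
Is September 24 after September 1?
Yes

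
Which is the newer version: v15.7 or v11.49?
v15.7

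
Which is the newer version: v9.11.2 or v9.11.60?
v9.11.60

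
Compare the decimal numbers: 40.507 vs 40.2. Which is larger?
40.507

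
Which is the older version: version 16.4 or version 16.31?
version 16.4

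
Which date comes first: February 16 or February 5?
February 5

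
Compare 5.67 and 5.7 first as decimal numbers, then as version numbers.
As decimals: 5.67 < 5.7. As versions: v5.67 > v5.7 (minor version 67 > 7).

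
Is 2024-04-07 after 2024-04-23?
No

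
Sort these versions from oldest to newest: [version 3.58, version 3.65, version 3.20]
[version 3.20, version 3.58, version 3.65]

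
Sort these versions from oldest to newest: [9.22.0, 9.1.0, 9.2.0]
[9.1.0, 9.2.0, 9.22.0]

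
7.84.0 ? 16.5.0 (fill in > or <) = <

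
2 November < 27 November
True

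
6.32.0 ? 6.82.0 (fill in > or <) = <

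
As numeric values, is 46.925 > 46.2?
True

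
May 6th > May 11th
False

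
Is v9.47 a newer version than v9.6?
Yes. Version numbers are compared segment by segment as integers, not as decimals: minor version 47 > 6, so v9.47 > v9.6 (even though the decimal 9.47 < 9.6).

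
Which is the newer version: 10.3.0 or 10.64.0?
10.64.0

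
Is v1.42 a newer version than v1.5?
Yes. Version numbers are compared segment by segment as integers, not as decimals: minor version 42 > 5, so v1.42 > v1.5 (even though the decimal 1.42 < 1.5).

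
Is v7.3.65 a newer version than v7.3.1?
Yes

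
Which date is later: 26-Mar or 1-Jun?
1-Jun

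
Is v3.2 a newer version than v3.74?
No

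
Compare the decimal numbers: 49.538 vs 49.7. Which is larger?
49.7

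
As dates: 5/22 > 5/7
True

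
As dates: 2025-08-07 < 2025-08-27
True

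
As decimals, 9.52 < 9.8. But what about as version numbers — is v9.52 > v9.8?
True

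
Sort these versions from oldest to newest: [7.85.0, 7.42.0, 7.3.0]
[7.3.0, 7.42.0, 7.85.0]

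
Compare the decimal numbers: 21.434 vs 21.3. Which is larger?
21.434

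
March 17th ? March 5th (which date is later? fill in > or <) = >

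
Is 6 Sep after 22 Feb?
Yes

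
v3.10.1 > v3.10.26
False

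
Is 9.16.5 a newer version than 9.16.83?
No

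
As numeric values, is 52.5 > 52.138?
True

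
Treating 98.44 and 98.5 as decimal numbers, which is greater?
98.5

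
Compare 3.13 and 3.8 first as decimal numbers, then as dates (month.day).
As decimals: 3.13 < 3.8. As dates: 3/13 is later than 3/8 (day 13 > day 8).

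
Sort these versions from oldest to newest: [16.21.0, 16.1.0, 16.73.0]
[16.1.0, 16.21.0, 16.73.0]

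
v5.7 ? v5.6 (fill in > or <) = >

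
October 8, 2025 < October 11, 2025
True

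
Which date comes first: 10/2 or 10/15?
10/2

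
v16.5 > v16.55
False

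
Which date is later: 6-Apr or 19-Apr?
19-Apr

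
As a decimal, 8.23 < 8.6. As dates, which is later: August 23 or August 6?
August 23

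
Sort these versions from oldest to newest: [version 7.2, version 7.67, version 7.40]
[version 7.2, version 7.40, version 7.67]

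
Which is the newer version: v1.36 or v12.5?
v12.5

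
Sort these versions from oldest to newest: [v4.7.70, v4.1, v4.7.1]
[v4.1, v4.7.1, v4.7.70]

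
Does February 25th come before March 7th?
Yes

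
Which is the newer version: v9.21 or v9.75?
v9.75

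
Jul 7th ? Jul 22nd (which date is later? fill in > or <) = <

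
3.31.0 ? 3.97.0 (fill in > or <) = <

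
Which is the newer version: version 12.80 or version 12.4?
version 12.80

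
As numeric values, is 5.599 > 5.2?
True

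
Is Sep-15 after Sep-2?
Yes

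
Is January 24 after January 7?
Yes. Day 24 comes after day 7 in January — this is a date comparison, not a decimal one (the decimal 1.24 would be smaller than 1.7).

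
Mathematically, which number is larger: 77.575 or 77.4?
77.575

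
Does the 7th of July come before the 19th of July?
Yes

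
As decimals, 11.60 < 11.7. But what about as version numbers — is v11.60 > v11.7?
True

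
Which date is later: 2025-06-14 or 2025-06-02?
2025-06-14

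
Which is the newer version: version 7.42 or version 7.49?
version 7.49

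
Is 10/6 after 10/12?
No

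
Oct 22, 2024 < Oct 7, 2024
False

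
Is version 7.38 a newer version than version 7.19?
Yes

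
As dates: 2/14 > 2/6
True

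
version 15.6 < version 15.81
True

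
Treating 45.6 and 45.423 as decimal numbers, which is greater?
45.6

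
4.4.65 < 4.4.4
False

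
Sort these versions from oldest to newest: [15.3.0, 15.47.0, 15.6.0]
[15.3.0, 15.6.0, 15.47.0]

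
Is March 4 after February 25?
Yes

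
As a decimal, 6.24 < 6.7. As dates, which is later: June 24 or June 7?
June 24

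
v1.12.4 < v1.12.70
True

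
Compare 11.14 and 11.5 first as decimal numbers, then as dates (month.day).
As decimals: 11.14 < 11.5. As dates: 11/14 is later than 11/5 (day 14 > day 5).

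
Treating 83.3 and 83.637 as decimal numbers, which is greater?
83.637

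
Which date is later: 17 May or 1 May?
17 May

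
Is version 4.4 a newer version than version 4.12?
No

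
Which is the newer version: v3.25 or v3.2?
v3.25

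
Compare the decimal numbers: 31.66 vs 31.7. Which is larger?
31.7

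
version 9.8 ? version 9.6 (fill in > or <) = >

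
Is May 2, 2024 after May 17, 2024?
No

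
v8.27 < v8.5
False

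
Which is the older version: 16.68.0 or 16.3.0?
16.3.0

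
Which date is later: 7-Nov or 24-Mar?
7-Nov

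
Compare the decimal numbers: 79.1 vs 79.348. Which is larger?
79.348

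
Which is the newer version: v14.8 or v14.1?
v14.8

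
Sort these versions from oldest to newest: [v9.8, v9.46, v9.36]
[v9.8, v9.36, v9.46]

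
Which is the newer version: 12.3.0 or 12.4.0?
12.4.0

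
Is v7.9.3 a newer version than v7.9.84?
No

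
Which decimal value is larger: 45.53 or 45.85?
45.85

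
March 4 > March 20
False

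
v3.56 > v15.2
False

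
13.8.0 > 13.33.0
False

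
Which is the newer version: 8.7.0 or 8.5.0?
8.7.0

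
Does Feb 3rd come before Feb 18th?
Yes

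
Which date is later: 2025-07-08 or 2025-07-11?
2025-07-11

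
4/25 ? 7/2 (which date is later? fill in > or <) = <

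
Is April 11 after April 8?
Yes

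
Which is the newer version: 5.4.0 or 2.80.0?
5.4.0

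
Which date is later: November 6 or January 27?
November 6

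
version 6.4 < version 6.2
False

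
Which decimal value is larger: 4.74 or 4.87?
4.87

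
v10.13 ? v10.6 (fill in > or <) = >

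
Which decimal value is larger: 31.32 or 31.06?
31.32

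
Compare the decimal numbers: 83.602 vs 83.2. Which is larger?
83.602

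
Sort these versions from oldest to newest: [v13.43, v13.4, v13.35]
[v13.4, v13.35, v13.43]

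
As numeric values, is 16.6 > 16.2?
True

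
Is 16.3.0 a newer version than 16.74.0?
No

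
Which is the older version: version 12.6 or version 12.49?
version 12.6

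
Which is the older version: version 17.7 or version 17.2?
version 17.2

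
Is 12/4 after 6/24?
Yes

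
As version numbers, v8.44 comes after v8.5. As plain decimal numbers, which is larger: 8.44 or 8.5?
8.5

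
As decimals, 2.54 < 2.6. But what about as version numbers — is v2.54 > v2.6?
True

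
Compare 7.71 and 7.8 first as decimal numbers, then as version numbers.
As decimals: 7.71 < 7.8. As versions: v7.71 > v7.8 (minor version 71 > 8).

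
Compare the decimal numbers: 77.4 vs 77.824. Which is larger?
77.824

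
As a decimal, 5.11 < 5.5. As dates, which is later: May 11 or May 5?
May 11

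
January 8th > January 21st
False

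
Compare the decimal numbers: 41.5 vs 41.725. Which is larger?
41.725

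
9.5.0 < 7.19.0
False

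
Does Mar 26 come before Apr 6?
Yes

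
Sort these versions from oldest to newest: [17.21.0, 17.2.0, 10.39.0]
[10.39.0, 17.2.0, 17.21.0]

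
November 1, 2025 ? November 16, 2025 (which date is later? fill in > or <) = <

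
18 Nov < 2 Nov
False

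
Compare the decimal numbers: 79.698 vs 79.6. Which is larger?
79.698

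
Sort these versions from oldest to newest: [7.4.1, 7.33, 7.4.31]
[7.4.1, 7.4.31, 7.33]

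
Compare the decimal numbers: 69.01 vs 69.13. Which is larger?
69.13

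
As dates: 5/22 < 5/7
False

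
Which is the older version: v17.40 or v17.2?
v17.2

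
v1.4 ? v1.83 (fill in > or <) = <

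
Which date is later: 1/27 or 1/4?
1/27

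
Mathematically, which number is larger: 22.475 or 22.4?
22.475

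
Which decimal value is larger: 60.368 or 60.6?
60.6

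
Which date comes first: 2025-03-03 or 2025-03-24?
2025-03-03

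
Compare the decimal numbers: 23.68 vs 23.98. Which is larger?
23.98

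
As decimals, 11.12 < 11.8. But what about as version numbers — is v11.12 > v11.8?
True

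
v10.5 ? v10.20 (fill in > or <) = <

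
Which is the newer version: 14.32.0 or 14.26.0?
14.32.0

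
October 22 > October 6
True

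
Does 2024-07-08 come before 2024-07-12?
Yes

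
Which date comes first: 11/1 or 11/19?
11/1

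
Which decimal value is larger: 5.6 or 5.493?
5.6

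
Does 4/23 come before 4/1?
No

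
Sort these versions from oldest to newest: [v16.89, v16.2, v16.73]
[v16.2, v16.73, v16.89]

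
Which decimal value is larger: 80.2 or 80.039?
80.2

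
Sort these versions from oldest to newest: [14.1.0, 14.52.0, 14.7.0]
[14.1.0, 14.7.0, 14.52.0]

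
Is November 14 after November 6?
Yes. Day 14 comes after day 6 in November — this is a date comparison, not a decimal one (the decimal 11.14 would be smaller than 11.6).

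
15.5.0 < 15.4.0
False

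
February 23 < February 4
False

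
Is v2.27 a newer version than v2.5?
Yes. Version numbers are compared segment by segment as integers, not as decimals: minor version 27 > 5, so v2.27 > v2.5 (even though the decimal 2.27 < 2.5).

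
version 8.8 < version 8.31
True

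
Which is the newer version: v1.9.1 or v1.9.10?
v1.9.10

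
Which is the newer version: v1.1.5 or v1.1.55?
v1.1.55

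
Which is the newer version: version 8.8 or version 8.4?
version 8.8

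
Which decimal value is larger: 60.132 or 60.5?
60.5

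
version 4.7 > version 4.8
False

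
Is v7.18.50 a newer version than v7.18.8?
Yes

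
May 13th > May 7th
True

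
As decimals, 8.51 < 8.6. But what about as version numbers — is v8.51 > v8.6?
True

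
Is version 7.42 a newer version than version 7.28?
Yes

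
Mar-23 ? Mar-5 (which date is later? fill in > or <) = >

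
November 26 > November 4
True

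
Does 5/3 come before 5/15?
Yes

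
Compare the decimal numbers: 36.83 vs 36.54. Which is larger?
36.83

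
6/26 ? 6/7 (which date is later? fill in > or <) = >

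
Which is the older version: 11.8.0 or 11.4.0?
11.4.0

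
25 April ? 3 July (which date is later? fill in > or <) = <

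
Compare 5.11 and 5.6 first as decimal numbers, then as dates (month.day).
As decimals: 5.11 < 5.6. As dates: 5/11 is later than 5/6 (day 11 > day 6).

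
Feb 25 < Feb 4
False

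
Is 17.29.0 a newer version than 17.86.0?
No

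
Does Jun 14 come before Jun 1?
No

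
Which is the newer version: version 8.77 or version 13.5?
version 13.5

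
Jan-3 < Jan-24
True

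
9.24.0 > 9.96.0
False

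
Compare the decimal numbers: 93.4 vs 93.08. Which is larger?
93.4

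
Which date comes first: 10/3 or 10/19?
10/3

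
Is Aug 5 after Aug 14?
No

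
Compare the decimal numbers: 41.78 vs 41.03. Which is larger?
41.78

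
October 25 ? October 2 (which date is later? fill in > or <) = >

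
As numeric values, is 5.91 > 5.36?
True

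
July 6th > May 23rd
True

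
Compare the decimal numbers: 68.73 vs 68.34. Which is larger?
68.73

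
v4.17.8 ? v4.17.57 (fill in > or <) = <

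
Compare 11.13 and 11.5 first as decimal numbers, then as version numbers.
As decimals: 11.13 < 11.5. As versions: v11.13 > v11.5 (minor version 13 > 5).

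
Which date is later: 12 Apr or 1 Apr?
12 Apr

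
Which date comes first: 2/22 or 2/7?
2/7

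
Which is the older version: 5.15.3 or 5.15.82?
5.15.3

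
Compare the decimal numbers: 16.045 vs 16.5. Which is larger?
16.5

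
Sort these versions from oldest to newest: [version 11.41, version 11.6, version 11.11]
[version 11.6, version 11.11, version 11.41]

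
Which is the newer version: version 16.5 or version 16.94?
version 16.94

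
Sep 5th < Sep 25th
True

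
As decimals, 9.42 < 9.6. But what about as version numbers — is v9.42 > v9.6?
True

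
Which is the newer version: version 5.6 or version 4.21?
version 5.6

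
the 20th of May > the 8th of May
True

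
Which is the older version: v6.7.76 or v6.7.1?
v6.7.1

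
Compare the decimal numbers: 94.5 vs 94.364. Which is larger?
94.5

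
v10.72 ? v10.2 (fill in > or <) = >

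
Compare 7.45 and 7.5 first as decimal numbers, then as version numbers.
As decimals: 7.45 < 7.5. As versions: v7.45 > v7.5 (minor version 45 > 5).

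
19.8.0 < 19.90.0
True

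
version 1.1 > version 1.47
False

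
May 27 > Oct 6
False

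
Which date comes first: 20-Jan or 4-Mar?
20-Jan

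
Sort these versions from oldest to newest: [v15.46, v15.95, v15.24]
[v15.24, v15.46, v15.95]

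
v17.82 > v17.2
True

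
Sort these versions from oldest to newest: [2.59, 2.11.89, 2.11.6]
[2.11.6, 2.11.89, 2.59]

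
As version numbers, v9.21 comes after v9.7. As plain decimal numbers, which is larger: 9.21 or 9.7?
9.7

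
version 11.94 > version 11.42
True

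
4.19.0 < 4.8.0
False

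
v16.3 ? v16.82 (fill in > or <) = <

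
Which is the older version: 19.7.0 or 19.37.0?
19.7.0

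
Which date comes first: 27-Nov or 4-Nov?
4-Nov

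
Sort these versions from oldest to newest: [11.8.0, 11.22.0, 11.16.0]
[11.8.0, 11.16.0, 11.22.0]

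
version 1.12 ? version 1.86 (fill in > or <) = <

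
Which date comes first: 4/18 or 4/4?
4/4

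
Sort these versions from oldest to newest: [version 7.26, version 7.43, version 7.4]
[version 7.4, version 7.26, version 7.43]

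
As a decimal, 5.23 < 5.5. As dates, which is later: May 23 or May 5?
May 23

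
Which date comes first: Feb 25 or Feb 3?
Feb 3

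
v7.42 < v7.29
False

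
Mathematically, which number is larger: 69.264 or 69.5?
69.5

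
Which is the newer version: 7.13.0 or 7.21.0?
7.21.0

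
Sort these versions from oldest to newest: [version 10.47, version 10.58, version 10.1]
[version 10.1, version 10.47, version 10.58]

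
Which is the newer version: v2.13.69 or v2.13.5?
v2.13.69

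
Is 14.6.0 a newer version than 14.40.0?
No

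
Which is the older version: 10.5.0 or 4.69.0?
4.69.0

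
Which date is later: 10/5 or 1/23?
10/5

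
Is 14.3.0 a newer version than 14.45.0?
No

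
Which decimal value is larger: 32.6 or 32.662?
32.662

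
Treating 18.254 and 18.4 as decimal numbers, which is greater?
18.4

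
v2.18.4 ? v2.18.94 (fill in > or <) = <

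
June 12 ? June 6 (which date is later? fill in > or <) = >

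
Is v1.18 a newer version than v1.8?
Yes. Version numbers are compared segment by segment as integers, not as decimals: minor version 18 > 8, so v1.18 > v1.8 (even though the decimal 1.18 < 1.8).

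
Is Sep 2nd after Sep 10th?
No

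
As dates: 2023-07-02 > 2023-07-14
False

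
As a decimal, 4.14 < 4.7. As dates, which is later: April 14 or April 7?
April 14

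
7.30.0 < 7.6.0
False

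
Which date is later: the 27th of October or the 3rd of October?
the 27th of October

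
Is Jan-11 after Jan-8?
Yes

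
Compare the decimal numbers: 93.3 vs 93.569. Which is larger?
93.569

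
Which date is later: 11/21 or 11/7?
11/21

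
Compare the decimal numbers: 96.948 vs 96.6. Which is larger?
96.948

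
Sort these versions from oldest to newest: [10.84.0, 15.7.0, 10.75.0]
[10.75.0, 10.84.0, 15.7.0]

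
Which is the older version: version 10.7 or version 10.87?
version 10.7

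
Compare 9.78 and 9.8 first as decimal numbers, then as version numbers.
As decimals: 9.78 < 9.8. As versions: v9.78 > v9.8 (minor version 78 > 8).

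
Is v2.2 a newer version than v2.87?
No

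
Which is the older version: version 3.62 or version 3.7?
version 3.7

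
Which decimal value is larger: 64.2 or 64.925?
64.925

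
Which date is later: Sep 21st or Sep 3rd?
Sep 21st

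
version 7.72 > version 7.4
True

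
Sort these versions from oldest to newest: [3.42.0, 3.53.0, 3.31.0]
[3.31.0, 3.42.0, 3.53.0]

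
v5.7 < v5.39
True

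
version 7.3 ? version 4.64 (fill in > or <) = >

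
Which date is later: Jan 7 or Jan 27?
Jan 27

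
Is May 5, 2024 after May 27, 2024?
No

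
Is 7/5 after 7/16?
No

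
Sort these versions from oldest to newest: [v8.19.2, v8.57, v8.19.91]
[v8.19.2, v8.19.91, v8.57]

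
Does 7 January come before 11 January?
Yes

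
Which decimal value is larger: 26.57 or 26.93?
26.93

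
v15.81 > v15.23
True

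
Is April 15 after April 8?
Yes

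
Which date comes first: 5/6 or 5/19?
5/6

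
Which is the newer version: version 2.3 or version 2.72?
version 2.72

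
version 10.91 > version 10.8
True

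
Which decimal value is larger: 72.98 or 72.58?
72.98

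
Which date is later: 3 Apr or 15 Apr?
15 Apr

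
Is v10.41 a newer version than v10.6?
Yes. Version numbers are compared segment by segment as integers, not as decimals: minor version 41 > 6, so v10.41 > v10.6 (even though the decimal 10.41 < 10.6).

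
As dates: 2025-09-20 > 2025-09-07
True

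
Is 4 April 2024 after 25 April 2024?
No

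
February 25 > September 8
False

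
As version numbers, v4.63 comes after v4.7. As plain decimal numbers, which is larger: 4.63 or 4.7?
4.7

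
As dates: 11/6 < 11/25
True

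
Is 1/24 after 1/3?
Yes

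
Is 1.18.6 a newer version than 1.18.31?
No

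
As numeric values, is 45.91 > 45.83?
True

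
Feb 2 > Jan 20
True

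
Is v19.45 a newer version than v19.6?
Yes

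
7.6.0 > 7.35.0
False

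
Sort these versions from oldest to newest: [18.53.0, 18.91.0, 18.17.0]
[18.17.0, 18.53.0, 18.91.0]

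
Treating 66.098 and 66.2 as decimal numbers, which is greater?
66.2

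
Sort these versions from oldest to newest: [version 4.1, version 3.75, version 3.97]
[version 3.75, version 3.97, version 4.1]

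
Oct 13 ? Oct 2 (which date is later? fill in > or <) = >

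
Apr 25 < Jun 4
True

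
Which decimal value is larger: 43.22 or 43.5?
43.5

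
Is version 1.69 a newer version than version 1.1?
Yes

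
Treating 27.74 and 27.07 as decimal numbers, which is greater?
27.74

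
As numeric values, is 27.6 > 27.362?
True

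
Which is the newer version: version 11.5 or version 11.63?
version 11.63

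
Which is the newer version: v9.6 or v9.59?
v9.59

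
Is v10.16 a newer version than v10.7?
Yes. Version numbers are compared segment by segment as integers, not as decimals: minor version 16 > 7, so v10.16 > v10.7 (even though the decimal 10.16 < 10.7).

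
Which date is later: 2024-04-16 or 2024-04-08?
2024-04-16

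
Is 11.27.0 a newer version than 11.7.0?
Yes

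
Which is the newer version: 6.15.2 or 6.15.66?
6.15.66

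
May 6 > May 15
False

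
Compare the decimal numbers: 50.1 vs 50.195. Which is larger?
50.195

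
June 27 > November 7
False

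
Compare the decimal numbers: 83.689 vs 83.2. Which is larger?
83.689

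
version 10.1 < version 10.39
True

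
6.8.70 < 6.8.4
False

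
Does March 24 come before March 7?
No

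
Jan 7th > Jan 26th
False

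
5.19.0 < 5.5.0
False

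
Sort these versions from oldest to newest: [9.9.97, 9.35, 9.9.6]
[9.9.6, 9.9.97, 9.35]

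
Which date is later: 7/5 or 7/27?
7/27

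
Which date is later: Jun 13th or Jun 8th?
Jun 13th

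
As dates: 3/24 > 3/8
True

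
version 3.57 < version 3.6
False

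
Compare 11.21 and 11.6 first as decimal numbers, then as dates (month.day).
As decimals: 11.21 < 11.6. As dates: 11/21 is later than 11/6 (day 21 > day 6).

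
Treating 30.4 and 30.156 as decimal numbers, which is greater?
30.4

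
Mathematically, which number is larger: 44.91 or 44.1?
44.91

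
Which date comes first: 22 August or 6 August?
6 August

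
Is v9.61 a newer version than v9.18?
Yes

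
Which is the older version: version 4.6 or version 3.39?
version 3.39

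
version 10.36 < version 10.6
False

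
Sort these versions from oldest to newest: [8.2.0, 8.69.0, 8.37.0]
[8.2.0, 8.37.0, 8.69.0]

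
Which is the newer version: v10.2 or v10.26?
v10.26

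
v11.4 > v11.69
False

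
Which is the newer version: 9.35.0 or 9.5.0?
9.35.0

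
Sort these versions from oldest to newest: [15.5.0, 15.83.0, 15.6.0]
[15.5.0, 15.6.0, 15.83.0]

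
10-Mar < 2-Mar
False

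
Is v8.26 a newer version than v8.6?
Yes. Version numbers are compared segment by segment as integers, not as decimals: minor version 26 > 6, so v8.26 > v8.6 (even though the decimal 8.26 < 8.6).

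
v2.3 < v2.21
True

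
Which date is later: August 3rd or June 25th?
August 3rd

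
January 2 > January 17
False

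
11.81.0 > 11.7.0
True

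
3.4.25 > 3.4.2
True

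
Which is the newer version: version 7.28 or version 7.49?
version 7.49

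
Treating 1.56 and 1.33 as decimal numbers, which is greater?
1.56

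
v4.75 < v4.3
False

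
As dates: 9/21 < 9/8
False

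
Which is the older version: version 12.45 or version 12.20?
version 12.20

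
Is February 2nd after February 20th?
No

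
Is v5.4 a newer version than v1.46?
Yes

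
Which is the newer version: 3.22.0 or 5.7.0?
5.7.0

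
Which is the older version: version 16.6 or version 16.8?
version 16.6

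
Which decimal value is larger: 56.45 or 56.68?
56.68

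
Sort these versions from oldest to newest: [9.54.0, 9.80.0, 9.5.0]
[9.5.0, 9.54.0, 9.80.0]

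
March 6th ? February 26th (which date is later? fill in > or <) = >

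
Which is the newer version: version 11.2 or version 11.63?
version 11.63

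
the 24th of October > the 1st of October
True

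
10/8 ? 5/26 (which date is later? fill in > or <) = >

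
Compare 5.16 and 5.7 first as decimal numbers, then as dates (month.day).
As decimals: 5.16 < 5.7. As dates: 5/16 is later than 5/7 (day 16 > day 7).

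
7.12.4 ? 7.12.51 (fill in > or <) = <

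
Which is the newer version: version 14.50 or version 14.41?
version 14.50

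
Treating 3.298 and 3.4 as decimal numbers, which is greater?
3.4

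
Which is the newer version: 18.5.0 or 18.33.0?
18.33.0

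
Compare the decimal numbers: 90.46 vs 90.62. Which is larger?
90.62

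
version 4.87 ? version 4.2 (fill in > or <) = >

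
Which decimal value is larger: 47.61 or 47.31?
47.61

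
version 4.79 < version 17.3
True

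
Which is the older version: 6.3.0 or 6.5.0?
6.3.0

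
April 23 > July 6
False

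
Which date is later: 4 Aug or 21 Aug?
21 Aug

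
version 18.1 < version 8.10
False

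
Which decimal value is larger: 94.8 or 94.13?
94.8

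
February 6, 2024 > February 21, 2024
False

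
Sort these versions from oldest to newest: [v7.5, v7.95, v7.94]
[v7.5, v7.94, v7.95]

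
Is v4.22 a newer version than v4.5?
Yes. Version numbers are compared segment by segment as integers, not as decimals: minor version 22 > 5, so v4.22 > v4.5 (even though the decimal 4.22 < 4.5).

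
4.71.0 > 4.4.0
True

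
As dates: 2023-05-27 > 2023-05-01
True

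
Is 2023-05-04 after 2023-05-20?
No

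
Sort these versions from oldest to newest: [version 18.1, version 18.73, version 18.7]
[version 18.1, version 18.7, version 18.73]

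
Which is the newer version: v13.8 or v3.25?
v13.8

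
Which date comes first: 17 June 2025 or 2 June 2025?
2 June 2025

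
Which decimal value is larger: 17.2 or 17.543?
17.543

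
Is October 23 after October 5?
Yes. Day 23 comes after day 5 in October — this is a date comparison, not a decimal one (the decimal 10.23 would be smaller than 10.5).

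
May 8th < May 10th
True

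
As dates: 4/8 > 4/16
False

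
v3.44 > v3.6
True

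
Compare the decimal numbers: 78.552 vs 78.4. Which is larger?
78.552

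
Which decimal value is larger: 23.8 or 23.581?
23.8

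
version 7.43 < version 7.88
True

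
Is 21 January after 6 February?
No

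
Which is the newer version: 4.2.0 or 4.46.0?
4.46.0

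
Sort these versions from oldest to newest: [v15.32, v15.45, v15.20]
[v15.20, v15.32, v15.45]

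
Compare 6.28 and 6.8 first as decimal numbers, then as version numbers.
As decimals: 6.28 < 6.8. As versions: v6.28 > v6.8 (minor version 28 > 8).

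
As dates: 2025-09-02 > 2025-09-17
False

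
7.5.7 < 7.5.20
True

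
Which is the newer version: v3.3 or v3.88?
v3.88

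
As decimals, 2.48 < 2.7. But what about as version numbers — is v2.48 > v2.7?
True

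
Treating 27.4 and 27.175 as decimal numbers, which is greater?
27.4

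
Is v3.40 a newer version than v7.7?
No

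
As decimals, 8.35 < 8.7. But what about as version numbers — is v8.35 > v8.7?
True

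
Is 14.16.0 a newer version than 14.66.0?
No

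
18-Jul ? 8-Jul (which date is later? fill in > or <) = >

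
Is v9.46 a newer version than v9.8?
Yes. Version numbers are compared segment by segment as integers, not as decimals: minor version 46 > 8, so v9.46 > v9.8 (even though the decimal 9.46 < 9.8).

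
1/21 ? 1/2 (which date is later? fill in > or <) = >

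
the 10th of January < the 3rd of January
False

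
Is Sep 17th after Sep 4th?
Yes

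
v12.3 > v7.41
True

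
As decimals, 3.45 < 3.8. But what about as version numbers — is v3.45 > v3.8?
True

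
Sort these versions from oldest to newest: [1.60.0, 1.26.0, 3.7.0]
[1.26.0, 1.60.0, 3.7.0]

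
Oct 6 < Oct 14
True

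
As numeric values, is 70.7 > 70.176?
True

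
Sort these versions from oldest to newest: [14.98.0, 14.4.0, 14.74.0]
[14.4.0, 14.74.0, 14.98.0]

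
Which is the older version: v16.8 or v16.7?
v16.7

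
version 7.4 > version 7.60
False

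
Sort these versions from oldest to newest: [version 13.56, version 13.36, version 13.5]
[version 13.5, version 13.36, version 13.56]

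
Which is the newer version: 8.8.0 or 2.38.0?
8.8.0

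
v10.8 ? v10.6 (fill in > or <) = >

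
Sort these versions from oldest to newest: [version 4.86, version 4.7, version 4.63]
[version 4.7, version 4.63, version 4.86]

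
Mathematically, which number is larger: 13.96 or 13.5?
13.96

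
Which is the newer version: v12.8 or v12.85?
v12.85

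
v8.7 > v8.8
False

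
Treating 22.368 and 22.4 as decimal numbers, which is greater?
22.4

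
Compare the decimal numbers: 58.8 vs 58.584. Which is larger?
58.8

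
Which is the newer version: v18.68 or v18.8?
v18.68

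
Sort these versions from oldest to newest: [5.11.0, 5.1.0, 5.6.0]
[5.1.0, 5.6.0, 5.11.0]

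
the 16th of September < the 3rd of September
False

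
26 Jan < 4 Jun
True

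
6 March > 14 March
False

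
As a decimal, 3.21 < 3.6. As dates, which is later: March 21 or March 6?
March 21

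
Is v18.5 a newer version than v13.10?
Yes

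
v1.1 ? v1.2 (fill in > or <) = <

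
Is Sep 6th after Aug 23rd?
Yes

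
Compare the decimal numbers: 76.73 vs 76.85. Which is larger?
76.85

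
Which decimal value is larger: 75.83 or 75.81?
75.83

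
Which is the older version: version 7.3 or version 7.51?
version 7.3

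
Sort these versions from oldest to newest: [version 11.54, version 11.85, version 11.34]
[version 11.34, version 11.54, version 11.85]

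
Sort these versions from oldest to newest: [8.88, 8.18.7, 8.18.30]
[8.18.7, 8.18.30, 8.88]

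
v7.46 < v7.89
True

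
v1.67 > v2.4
False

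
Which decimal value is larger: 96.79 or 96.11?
96.79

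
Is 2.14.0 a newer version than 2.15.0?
No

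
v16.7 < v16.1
False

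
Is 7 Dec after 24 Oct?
Yes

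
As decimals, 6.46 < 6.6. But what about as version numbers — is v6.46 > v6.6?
True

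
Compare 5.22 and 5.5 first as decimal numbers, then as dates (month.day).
As decimals: 5.22 < 5.5. As dates: 5/22 is later than 5/5 (day 22 > day 5).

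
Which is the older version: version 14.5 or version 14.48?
version 14.5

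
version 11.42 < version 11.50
True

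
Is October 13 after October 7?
Yes. Day 13 comes after day 7 in October — this is a date comparison, not a decimal one (the decimal 10.13 would be smaller than 10.7).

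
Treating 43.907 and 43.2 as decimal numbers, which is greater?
43.907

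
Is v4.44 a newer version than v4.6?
Yes. Version numbers are compared segment by segment as integers, not as decimals: minor version 44 > 6, so v4.44 > v4.6 (even though the decimal 4.44 < 4.6).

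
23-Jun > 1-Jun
True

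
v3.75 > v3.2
True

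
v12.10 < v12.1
False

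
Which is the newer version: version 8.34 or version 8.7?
version 8.34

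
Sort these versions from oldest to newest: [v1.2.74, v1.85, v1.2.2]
[v1.2.2, v1.2.74, v1.85]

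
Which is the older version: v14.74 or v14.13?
v14.13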